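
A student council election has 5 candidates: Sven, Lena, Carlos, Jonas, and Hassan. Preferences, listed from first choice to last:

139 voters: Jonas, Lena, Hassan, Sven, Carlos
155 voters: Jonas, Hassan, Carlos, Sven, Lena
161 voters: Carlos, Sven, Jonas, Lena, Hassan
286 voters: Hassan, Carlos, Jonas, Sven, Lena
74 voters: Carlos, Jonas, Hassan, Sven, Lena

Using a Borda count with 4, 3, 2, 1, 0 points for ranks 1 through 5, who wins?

Jonas

Sven: 139·1 + 155·1 + 161·3 + 286·1 + 74·1 = 1137
Lena: 139·3 + 155·0 + 161·1 + 286·0 + 74·0 = 578
Carlos: 139·0 + 155·2 + 161·4 + 286·3 + 74·4 = 2108
Jonas: 139·4 + 155·4 + 161·2 + 286·2 + 74·3 = 2292
Hassan: 139·2 + 155·3 + 161·0 + 286·4 + 74·2 = 2035
Jonas has the highest Borda score (2292).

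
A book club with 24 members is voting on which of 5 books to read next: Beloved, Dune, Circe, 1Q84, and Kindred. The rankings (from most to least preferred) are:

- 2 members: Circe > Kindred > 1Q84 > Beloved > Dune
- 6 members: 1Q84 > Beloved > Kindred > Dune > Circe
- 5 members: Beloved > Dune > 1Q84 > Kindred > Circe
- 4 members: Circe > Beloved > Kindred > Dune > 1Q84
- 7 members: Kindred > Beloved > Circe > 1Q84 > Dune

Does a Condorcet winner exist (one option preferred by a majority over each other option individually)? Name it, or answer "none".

Beloved vs Dune: 24–0 for Beloved.
Beloved vs Circe: 18–6 for Beloved.
Beloved vs 1Q84: 16–8 for Beloved.
Beloved vs Kindred: 15–9 for Beloved.
Beloved beats every other option head-to-head.

Beloved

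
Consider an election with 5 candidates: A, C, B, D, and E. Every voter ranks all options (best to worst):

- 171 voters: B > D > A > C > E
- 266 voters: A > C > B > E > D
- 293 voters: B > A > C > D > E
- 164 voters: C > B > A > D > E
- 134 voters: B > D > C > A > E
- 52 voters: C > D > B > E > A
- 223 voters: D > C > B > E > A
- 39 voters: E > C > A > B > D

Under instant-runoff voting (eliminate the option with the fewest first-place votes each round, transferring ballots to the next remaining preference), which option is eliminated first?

Round 1: A 266, C 216, B 598, D 223, E 39. Eliminate E.

E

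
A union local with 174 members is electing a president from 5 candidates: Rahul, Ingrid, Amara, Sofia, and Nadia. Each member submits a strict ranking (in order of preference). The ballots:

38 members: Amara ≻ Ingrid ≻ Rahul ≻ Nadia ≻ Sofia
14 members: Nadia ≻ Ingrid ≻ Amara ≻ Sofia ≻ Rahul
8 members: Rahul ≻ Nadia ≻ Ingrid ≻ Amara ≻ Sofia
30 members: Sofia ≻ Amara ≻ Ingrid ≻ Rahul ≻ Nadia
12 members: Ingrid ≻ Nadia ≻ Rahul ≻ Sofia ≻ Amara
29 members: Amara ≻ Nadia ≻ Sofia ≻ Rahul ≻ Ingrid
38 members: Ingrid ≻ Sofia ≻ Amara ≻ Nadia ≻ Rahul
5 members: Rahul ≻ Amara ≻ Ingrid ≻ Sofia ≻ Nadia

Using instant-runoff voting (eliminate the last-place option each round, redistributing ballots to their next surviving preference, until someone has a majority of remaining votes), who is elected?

Round 1: Rahul 13, Ingrid 50, Amara 67, Sofia 30, Nadia 14. Eliminate Rahul.
Round 2: Ingrid 50, Amara 72, Sofia 30, Nadia 22. Eliminate Nadia.
Round 3: Ingrid 72, Amara 72, Sofia 30. Eliminate Sofia.
Round 4: Ingrid 72, Amara 102. Amara has a majority.

Amara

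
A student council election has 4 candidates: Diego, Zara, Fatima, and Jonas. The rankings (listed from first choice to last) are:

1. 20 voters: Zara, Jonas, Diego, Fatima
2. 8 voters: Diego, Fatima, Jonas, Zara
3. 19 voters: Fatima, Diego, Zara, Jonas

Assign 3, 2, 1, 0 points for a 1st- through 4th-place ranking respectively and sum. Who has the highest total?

Diego: 20·1 + 8·3 + 19·2 = 82
Zara: 20·3 + 8·0 + 19·1 = 79
Fatima: 20·0 + 8·2 + 19·3 = 73
Jonas: 20·2 + 8·1 + 19·0 = 48
Diego has the highest Borda score (82).

Diego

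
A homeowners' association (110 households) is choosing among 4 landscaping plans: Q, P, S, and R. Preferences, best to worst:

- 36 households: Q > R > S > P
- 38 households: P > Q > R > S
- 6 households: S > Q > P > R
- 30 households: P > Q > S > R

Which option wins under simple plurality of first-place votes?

First-place votes: Q 36, P 68, S 6, R 0.
P has the most first-place votes.

P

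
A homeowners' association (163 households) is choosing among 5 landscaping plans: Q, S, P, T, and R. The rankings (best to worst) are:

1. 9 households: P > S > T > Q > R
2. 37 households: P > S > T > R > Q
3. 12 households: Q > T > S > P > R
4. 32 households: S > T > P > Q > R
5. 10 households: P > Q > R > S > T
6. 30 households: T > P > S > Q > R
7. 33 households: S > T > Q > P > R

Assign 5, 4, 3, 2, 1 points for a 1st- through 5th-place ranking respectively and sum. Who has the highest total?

Q: 9·2 + 37·1 + 12·5 + 32·2 + 10·4 + 30·2 + 33·3 = 378
S: 9·4 + 37·4 + 12·3 + 32·5 + 10·2 + 30·3 + 33·5 = 655
P: 9·5 + 37·5 + 12·2 + 32·3 + 10·5 + 30·4 + 33·2 = 586
T: 9·3 + 37·3 + 12·4 + 32·4 + 10·1 + 30·5 + 33·4 = 606
R: 9·1 + 37·2 + 12·1 + 32·1 + 10·3 + 30·1 + 33·1 = 220
S has the highest Borda score (655).

S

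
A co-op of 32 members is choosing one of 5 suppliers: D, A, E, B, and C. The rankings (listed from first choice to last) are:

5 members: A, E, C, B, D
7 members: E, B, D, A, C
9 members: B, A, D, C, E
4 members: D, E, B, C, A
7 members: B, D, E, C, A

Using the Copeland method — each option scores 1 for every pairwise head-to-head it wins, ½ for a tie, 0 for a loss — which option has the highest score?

D: beats A, E, and C; loses to B → score 3.
A: beats C; loses to D, E, and B → score 1.
E: beats A and C; ties B; loses to D → score 2.5.
B: beats D, A, and C; ties E → score 3.5.
C: loses to D, A, E, and B → score 0.
B has the best pairwise record.

B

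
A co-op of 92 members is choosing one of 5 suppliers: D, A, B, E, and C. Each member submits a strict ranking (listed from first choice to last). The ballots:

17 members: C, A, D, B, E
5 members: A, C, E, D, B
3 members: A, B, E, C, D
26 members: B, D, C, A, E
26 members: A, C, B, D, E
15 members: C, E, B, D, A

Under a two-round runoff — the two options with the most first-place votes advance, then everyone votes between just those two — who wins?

C

Round 1 first-place votes: D 0, A 34, B 26, E 0, C 32.
A and C advance.
Runoff: A is preferred to C by 34 voters; C by 58.
C wins the runoff.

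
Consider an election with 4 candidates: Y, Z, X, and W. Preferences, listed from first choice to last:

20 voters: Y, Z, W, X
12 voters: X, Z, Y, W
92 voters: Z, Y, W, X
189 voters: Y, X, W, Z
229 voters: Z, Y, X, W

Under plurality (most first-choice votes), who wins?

First-place votes: Y 209, Z 321, X 12, W 0.
Z has the most first-place votes.

Z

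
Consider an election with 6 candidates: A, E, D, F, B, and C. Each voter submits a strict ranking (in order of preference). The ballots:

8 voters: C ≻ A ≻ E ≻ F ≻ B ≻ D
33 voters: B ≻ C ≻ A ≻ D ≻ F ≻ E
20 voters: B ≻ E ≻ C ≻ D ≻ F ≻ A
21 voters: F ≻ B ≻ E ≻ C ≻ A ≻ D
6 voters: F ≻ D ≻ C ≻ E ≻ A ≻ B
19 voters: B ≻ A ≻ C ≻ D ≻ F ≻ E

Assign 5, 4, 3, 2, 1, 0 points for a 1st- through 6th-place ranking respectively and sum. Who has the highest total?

B

A: 8·4 + 33·3 + 20·0 + 21·1 + 6·1 + 19·4 = 234
E: 8·3 + 33·0 + 20·4 + 21·3 + 6·2 + 19·0 = 179
D: 8·0 + 33·2 + 20·2 + 21·0 + 6·4 + 19·2 = 168
F: 8·2 + 33·1 + 20·1 + 21·5 + 6·5 + 19·1 = 223
B: 8·1 + 33·5 + 20·5 + 21·4 + 6·0 + 19·5 = 452
C: 8·5 + 33·4 + 20·3 + 21·2 + 6·3 + 19·3 = 349
B has the highest Borda score (452).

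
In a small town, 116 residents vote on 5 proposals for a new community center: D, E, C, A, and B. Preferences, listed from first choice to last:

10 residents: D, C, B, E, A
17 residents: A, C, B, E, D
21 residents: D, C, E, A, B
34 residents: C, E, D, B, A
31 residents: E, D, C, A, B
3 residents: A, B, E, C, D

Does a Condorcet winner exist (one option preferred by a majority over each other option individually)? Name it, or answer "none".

Checking pairwise contests:
E beats D 85–31.
C beats E 82–34.
D beats C 62–54.
D beats A 96–20.
D beats B 96–20.
Every option loses at least one head-to-head, so there is no Condorcet winner.

none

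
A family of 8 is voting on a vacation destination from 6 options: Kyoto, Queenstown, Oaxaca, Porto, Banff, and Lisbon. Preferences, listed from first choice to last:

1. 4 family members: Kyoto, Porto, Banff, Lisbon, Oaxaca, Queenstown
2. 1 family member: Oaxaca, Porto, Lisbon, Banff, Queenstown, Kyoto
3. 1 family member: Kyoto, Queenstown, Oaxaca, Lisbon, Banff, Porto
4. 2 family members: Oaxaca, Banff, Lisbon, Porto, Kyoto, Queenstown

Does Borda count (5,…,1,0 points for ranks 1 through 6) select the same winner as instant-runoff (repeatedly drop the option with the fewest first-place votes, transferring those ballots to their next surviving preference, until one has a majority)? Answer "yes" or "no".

Borda — scores: Kyoto 27, Queenstown 5, Oaxaca 22, Porto 24, Banff 23, Lisbon 19. Winner: Kyoto.
Instant-runoff — R1 Kyoto 5, Queenstown 0, Oaxaca 3, Porto 0, Banff 0, Lisbon 0 (Kyoto winner). Winner: Kyoto.
The two methods agree.

yes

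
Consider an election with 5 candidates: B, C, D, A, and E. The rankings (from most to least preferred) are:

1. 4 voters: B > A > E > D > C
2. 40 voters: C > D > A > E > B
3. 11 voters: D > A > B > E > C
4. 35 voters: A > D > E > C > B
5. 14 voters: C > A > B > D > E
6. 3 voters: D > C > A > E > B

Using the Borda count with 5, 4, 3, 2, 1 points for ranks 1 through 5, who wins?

A

B: 4·5 + 40·1 + 11·3 + 35·1 + 14·3 + 3·1 = 173
C: 4·1 + 40·5 + 11·1 + 35·2 + 14·5 + 3·4 = 367
D: 4·2 + 40·4 + 11·5 + 35·4 + 14·2 + 3·5 = 406
A: 4·4 + 40·3 + 11·4 + 35·5 + 14·4 + 3·3 = 420
E: 4·3 + 40·2 + 11·2 + 35·3 + 14·1 + 3·2 = 239
A has the highest Borda score (420).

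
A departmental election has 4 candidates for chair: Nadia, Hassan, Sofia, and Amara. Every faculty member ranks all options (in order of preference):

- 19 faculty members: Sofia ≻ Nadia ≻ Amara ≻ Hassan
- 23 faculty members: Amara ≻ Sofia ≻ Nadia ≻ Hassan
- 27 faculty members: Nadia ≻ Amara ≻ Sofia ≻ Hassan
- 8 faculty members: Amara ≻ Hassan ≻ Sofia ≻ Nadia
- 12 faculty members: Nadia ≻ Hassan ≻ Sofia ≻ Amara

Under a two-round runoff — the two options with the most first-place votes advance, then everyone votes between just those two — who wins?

Nadia

Round 1 first-place votes: Nadia 39, Hassan 0, Sofia 19, Amara 31.
Nadia and Amara advance.
Runoff: Nadia is preferred to Amara by 58 voters; Amara by 31.
Nadia wins the runoff.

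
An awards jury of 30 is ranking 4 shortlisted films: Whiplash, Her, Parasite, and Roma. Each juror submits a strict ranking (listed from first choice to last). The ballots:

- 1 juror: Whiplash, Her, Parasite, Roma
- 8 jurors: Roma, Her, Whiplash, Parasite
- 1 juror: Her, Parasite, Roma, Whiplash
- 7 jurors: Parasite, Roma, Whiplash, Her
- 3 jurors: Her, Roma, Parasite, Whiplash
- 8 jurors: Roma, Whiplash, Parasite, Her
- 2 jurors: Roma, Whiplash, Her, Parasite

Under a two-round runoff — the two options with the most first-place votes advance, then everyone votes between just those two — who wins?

Round 1 first-place votes: Whiplash 1, Her 4, Parasite 7, Roma 18.
Roma and Parasite advance.
Runoff: Roma is preferred to Parasite by 21 voters; Parasite by 9.
Roma wins the runoff.

Roma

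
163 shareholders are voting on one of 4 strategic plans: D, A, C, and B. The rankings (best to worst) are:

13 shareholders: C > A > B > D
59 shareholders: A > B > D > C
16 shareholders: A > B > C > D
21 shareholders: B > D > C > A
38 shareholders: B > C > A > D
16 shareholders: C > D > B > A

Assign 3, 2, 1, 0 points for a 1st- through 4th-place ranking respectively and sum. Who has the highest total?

B

D: 13·0 + 59·1 + 16·0 + 21·2 + 38·0 + 16·2 = 133
A: 13·2 + 59·3 + 16·3 + 21·0 + 38·1 + 16·0 = 289
C: 13·3 + 59·0 + 16·1 + 21·1 + 38·2 + 16·3 = 200
B: 13·1 + 59·2 + 16·2 + 21·3 + 38·3 + 16·1 = 356
B has the highest Borda score (356).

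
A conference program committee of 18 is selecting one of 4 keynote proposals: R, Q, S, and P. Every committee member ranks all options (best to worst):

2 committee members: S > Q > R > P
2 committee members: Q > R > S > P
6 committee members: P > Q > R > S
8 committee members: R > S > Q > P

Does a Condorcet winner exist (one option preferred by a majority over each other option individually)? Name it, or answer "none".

none

Checking pairwise contests:
Q beats R 10–8.
S beats Q 10–8.
R beats S 16–2.
R beats P 12–6.
Every option loses at least one head-to-head, so there is no Condorcet winner.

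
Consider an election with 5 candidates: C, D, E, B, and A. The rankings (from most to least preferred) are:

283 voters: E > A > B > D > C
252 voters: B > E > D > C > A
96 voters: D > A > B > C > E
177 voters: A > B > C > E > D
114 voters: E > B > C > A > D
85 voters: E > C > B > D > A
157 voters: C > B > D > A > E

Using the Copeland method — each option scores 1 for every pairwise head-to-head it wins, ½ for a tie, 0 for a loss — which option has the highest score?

B

C: beats A; loses to D, E, and B → score 1.
D: beats C and A; loses to E and B → score 2.
E: beats C, D, and A; loses to B → score 3.
B: beats C, D, E, and A → score 4.
A: loses to C, D, E, and B → score 0.
B has the best pairwise record.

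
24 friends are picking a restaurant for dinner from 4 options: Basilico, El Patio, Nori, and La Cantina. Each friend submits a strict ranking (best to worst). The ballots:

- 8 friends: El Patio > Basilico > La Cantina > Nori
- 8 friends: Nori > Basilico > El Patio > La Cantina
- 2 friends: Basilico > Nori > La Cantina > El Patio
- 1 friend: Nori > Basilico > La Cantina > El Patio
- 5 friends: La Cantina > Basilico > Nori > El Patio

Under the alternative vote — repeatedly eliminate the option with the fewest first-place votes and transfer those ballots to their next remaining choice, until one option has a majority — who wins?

Round 1: Basilico 2, El Patio 8, Nori 9, La Cantina 5. Eliminate Basilico.
Round 2: El Patio 8, Nori 11, La Cantina 5. Eliminate La Cantina.
Round 3: El Patio 8, Nori 16. Nori has a majority.

Nori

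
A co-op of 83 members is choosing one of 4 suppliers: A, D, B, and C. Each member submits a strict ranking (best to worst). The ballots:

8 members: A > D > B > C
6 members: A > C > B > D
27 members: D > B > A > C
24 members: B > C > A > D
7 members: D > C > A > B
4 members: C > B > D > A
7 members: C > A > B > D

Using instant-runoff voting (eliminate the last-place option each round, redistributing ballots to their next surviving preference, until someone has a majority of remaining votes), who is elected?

D

Round 1: A 14, D 34, B 24, C 11. Eliminate C.
Round 2: A 21, D 34, B 28. Eliminate A.
Round 3: D 42, B 41. D has a majority.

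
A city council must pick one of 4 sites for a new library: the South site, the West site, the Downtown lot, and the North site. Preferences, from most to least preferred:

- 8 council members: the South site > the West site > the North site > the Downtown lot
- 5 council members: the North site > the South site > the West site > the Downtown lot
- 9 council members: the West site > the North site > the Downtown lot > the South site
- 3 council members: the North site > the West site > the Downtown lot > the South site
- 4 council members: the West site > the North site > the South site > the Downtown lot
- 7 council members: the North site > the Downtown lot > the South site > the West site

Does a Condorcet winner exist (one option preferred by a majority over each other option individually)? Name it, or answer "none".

Checking pairwise contests:
the Downtown lot beats the South site 19–17.
the South site beats the West site 20–16.
the West site beats the Downtown lot 29–7.
the West site beats the North site 21–15.
Every option loses at least one head-to-head, so there is no Condorcet winner.

none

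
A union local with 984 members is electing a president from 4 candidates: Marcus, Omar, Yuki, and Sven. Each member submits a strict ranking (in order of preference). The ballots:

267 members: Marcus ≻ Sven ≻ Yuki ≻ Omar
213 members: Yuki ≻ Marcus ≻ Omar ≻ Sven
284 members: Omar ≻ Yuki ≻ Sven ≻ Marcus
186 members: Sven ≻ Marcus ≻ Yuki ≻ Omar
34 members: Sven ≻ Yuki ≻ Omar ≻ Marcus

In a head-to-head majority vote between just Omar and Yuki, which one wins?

Voters preferring Omar to Yuki: 284; preferring Yuki to Omar: 700.
Yuki wins the head-to-head.

Yuki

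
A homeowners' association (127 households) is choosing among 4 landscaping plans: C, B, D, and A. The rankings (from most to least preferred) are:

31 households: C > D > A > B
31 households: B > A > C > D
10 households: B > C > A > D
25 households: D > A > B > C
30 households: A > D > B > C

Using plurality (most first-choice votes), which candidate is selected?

First-place votes: C 31, B 41, D 25, A 30.
B has the most first-place votes.

B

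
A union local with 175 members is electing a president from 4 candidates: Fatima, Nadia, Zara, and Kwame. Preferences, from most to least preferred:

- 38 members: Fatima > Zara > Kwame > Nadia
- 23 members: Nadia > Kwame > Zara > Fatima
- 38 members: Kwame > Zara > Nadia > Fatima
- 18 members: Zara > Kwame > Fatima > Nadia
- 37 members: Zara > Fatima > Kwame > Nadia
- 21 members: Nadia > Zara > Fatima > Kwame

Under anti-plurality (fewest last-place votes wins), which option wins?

Zara

Last-place votes: Fatima 61, Nadia 93, Zara 0, Kwame 21.
Zara is ranked last by the fewest voters, so Zara wins.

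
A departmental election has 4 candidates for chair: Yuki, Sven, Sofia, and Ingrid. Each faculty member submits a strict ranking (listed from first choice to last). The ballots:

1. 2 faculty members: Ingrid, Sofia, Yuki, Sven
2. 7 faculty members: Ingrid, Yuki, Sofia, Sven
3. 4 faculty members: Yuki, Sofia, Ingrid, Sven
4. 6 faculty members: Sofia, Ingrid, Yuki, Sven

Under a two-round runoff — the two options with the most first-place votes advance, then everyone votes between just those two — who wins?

Sofia

Round 1 first-place votes: Yuki 4, Sven 0, Sofia 6, Ingrid 9.
Ingrid and Sofia advance.
Runoff: Ingrid is preferred to Sofia by 9 voters; Sofia by 10.
Sofia wins the runoff.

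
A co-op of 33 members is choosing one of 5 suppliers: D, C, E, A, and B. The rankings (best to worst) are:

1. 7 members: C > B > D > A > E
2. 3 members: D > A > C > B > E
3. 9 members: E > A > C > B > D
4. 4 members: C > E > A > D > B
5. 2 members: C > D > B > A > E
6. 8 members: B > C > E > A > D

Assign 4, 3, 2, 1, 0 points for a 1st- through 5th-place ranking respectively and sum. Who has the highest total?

C

D: 7·2 + 3·4 + 9·0 + 4·1 + 2·3 + 8·0 = 36
C: 7·4 + 3·2 + 9·2 + 4·4 + 2·4 + 8·3 = 100
E: 7·0 + 3·0 + 9·4 + 4·3 + 2·0 + 8·2 = 64
A: 7·1 + 3·3 + 9·3 + 4·2 + 2·1 + 8·1 = 61
B: 7·3 + 3·1 + 9·1 + 4·0 + 2·2 + 8·4 = 69
C has the highest Borda score (100).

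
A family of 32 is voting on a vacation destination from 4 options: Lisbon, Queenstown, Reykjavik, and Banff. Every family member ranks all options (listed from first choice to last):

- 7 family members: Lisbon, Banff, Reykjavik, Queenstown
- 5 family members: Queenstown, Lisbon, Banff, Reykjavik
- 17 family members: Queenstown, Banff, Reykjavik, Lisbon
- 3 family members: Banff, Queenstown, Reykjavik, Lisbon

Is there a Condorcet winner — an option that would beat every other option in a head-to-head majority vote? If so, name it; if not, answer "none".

Queenstown vs Lisbon: 25–7 for Queenstown.
Queenstown vs Reykjavik: 25–7 for Queenstown.
Queenstown vs Banff: 22–10 for Queenstown.
Queenstown beats every other option head-to-head.

Queenstown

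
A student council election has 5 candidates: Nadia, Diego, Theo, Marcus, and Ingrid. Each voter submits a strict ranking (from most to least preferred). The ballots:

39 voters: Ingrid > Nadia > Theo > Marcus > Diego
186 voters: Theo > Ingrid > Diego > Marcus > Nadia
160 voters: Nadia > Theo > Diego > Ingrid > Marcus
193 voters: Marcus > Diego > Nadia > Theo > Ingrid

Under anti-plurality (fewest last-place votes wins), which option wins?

Theo

Last-place votes: Nadia 186, Diego 39, Theo 0, Marcus 160, Ingrid 193.
Theo is ranked last by the fewest voters, so Theo wins.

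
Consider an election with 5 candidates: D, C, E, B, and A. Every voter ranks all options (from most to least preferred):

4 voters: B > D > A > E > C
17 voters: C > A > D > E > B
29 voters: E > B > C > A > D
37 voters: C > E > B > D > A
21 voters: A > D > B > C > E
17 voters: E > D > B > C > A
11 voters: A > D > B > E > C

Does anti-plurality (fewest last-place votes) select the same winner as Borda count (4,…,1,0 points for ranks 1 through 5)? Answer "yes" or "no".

Anti-plurality — last-place votes: D 29, C 15, E 21, B 17, A 54. Winner: C.
Borda — scores: D 230, C 312, E 327, B 275, A 216. Winner: E.
The two methods disagree.

no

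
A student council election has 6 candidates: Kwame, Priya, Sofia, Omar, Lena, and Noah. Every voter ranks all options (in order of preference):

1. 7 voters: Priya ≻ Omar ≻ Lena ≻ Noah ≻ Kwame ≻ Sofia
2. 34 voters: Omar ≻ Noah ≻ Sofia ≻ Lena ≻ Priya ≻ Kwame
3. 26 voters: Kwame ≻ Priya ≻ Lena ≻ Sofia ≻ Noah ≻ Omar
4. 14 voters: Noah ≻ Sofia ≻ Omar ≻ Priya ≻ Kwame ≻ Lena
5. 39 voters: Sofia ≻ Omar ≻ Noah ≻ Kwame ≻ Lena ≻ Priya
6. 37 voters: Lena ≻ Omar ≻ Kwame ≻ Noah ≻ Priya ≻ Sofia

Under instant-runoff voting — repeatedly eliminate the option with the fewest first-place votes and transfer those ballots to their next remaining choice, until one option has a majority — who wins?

Sofia

Round 1: Kwame 26, Priya 7, Sofia 39, Omar 34, Lena 37, Noah 14. Eliminate Priya.
Round 2: Kwame 26, Sofia 39, Omar 41, Lena 37, Noah 14. Eliminate Noah.
Round 3: Kwame 26, Sofia 53, Omar 41, Lena 37. Eliminate Kwame.
Round 4: Sofia 53, Omar 41, Lena 63. Eliminate Omar.
Round 5: Sofia 87, Lena 70. Sofia has a majority.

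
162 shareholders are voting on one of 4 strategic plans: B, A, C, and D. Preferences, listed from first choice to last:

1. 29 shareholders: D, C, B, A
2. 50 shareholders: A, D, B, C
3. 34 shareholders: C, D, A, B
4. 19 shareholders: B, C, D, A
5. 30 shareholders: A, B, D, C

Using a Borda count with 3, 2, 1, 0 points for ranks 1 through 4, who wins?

D

B: 29·1 + 50·1 + 34·0 + 19·3 + 30·2 = 196
A: 29·0 + 50·3 + 34·1 + 19·0 + 30·3 = 274
C: 29·2 + 50·0 + 34·3 + 19·2 + 30·0 = 198
D: 29·3 + 50·2 + 34·2 + 19·1 + 30·1 = 304
D has the highest Borda score (304).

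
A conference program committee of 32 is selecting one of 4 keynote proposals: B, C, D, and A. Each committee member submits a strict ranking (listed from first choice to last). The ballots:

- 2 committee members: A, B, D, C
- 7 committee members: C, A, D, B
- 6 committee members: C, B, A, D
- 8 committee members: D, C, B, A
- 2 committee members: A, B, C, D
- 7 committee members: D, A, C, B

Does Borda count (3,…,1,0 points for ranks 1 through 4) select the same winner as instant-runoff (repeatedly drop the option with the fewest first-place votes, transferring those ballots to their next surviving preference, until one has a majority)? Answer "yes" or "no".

no

Borda — scores: B 28, C 64, D 54, A 46. Winner: C.
Instant-runoff — R1 B 0, C 13, D 15, A 4 (B out); R2 C 13, D 15, A 4 (A out); R3 C 15, D 17 (D winner). Winner: D.
The two methods disagree.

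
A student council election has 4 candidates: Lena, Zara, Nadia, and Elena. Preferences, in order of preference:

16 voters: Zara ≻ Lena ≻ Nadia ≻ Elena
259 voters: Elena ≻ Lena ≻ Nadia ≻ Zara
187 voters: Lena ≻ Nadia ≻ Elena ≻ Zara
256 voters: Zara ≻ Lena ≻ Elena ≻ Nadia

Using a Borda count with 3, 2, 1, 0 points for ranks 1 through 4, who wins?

Lena

Lena: 16·2 + 259·2 + 187·3 + 256·2 = 1623
Zara: 16·3 + 259·0 + 187·0 + 256·3 = 816
Nadia: 16·1 + 259·1 + 187·2 + 256·0 = 649
Elena: 16·0 + 259·3 + 187·1 + 256·1 = 1220
Lena has the highest Borda score (1623).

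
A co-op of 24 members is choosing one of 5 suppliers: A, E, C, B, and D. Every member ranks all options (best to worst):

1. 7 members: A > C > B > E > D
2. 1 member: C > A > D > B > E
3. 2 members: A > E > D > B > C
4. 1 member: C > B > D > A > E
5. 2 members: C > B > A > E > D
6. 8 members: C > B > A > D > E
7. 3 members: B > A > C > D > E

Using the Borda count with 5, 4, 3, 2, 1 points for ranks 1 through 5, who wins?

A: 7·5 + 1·4 + 2·5 + 1·2 + 2·3 + 8·3 + 3·4 = 93
E: 7·2 + 1·1 + 2·4 + 1·1 + 2·2 + 8·1 + 3·1 = 39
C: 7·4 + 1·5 + 2·1 + 1·5 + 2·5 + 8·5 + 3·3 = 99
B: 7·3 + 1·2 + 2·2 + 1·4 + 2·4 + 8·4 + 3·5 = 86
D: 7·1 + 1·3 + 2·3 + 1·3 + 2·1 + 8·2 + 3·2 = 43
C has the highest Borda score (99).

C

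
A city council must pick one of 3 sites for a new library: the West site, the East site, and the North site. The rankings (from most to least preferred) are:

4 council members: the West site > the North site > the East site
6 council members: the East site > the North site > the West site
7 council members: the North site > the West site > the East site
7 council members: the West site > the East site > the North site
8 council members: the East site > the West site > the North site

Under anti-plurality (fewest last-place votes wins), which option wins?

the West site

Last-place votes: the West site 6, the East site 11, the North site 15.
the West site is ranked last by the fewest voters, so the West site wins.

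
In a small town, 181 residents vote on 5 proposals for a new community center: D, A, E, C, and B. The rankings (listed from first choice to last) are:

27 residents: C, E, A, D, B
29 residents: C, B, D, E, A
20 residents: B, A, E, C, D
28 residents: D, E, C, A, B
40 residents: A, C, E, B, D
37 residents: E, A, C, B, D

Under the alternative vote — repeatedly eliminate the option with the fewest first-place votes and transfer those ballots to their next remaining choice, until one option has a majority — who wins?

Round 1: D 28, A 40, E 37, C 56, B 20. Eliminate B.
Round 2: D 28, A 60, E 37, C 56. Eliminate D.
Round 3: A 60, E 65, C 56. Eliminate C.
Round 4: A 60, E 121. E has a majority.

E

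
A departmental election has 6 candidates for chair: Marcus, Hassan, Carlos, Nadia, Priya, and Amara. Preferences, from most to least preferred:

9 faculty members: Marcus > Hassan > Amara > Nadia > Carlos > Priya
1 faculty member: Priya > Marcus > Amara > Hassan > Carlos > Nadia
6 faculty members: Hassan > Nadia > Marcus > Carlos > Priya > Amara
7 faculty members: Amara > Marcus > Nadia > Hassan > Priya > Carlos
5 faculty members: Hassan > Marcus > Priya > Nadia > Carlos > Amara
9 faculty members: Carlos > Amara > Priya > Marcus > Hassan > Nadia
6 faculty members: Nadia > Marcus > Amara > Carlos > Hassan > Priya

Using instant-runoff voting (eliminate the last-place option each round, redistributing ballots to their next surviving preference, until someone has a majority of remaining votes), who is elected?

Round 1: Marcus 9, Hassan 11, Carlos 9, Nadia 6, Priya 1, Amara 7. Eliminate Priya.
Round 2: Marcus 10, Hassan 11, Carlos 9, Nadia 6, Amara 7. Eliminate Nadia.
Round 3: Marcus 16, Hassan 11, Carlos 9, Amara 7. Eliminate Amara.
Round 4: Marcus 23, Hassan 11, Carlos 9. Marcus has a majority.

Marcus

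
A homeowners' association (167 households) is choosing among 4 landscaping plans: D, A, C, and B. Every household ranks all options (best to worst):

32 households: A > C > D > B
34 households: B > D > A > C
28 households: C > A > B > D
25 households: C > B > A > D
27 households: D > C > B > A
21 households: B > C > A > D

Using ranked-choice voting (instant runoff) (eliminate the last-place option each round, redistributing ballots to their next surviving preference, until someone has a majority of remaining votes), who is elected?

Round 1: D 27, A 32, C 53, B 55. Eliminate D.
Round 2: A 32, C 80, B 55. Eliminate A.
Round 3: C 112, B 55. C has a majority.

C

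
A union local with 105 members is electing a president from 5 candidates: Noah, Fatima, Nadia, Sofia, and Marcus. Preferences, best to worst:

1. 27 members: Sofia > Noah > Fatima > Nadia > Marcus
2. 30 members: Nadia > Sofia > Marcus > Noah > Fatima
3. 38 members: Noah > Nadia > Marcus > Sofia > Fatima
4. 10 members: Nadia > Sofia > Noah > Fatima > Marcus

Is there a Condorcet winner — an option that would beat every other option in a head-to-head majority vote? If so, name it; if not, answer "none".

Checking pairwise contests:
Sofia beats Noah 67–38.
Noah beats Fatima 105–0.
Noah beats Nadia 65–40.
Nadia beats Sofia 78–27.
Noah beats Marcus 75–30.
Every option loses at least one head-to-head, so there is no Condorcet winner.

none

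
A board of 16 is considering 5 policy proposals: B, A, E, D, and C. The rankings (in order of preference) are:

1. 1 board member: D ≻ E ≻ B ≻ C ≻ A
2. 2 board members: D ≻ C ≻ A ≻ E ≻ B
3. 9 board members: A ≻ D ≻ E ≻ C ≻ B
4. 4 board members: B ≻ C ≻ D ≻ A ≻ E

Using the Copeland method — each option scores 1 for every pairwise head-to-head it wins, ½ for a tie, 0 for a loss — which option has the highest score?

B: loses to A, E, D, and C → score 0.
A: beats B, E, D, and C → score 4.
E: beats B and C; loses to A and D → score 2.
D: beats B, E, and C; loses to A → score 3.
C: beats B; loses to A, E, and D → score 1.
A has the best pairwise record.

A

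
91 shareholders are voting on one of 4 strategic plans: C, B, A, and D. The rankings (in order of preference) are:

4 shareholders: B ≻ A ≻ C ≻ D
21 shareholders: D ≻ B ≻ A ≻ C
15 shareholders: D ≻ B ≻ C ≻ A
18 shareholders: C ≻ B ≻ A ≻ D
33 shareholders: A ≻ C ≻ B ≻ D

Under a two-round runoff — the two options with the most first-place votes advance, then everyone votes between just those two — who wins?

Round 1 first-place votes: C 18, B 4, A 33, D 36.
D and A advance.
Runoff: D is preferred to A by 36 voters; A by 55.
A wins the runoff.

A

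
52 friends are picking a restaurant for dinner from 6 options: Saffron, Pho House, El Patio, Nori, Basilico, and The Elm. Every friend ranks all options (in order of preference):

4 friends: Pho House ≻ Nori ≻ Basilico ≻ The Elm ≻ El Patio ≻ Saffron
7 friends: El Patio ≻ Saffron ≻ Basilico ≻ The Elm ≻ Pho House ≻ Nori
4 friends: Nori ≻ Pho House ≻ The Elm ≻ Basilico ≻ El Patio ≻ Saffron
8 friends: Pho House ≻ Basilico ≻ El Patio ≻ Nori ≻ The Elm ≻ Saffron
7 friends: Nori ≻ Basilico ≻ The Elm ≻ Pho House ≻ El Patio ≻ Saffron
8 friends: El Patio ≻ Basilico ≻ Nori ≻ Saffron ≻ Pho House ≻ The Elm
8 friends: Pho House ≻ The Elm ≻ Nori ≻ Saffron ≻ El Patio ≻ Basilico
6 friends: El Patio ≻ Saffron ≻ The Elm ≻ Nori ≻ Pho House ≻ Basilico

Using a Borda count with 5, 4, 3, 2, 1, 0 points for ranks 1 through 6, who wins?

Saffron: 4·0 + 7·4 + 4·0 + 8·0 + 7·0 + 8·2 + 8·2 + 6·4 = 84
Pho House: 4·5 + 7·1 + 4·4 + 8·5 + 7·2 + 8·1 + 8·5 + 6·1 = 151
El Patio: 4·1 + 7·5 + 4·1 + 8·3 + 7·1 + 8·5 + 8·1 + 6·5 = 152
Nori: 4·4 + 7·0 + 4·5 + 8·2 + 7·5 + 8·3 + 8·3 + 6·2 = 147
Basilico: 4·3 + 7·3 + 4·2 + 8·4 + 7·4 + 8·4 + 8·0 + 6·0 = 133
The Elm: 4·2 + 7·2 + 4·3 + 8·1 + 7·3 + 8·0 + 8·4 + 6·3 = 113
El Patio has the highest Borda score (152).

El Patio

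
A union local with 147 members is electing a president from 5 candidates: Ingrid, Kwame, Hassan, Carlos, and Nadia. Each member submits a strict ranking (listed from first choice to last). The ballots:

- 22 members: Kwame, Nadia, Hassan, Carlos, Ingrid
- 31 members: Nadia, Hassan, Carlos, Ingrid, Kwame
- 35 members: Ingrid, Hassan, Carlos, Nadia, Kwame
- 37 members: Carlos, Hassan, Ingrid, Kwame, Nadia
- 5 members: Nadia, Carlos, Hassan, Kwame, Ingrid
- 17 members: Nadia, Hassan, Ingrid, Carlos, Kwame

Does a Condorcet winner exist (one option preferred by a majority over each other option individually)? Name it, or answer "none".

Nadia

Nadia vs Ingrid: 75–72 for Nadia.
Nadia vs Kwame: 88–59 for Nadia.
Nadia vs Hassan: 75–72 for Nadia.
Nadia vs Carlos: 75–72 for Nadia.
Nadia beats every other option head-to-head.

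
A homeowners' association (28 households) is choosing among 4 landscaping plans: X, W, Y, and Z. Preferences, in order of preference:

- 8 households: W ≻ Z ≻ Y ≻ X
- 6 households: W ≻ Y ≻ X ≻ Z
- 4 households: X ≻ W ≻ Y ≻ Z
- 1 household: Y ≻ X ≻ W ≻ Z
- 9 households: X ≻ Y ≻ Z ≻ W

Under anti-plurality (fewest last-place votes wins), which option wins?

Y

Last-place votes: X 8, W 9, Y 0, Z 11.
Y is ranked last by the fewest voters, so Y wins.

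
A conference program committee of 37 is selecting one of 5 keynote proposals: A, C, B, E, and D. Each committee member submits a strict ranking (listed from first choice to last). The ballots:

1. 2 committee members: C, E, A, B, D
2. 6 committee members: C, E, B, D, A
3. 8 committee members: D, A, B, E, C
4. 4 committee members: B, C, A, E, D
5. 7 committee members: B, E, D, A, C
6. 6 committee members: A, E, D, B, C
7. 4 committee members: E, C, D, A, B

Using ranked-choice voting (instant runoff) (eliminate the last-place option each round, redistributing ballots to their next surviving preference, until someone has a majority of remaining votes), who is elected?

Round 1: A 6, C 8, B 11, E 4, D 8. Eliminate E.
Round 2: A 6, C 12, B 11, D 8. Eliminate A.
Round 3: C 12, B 11, D 14. Eliminate B.
Round 4: C 16, D 21. D has a majority.

D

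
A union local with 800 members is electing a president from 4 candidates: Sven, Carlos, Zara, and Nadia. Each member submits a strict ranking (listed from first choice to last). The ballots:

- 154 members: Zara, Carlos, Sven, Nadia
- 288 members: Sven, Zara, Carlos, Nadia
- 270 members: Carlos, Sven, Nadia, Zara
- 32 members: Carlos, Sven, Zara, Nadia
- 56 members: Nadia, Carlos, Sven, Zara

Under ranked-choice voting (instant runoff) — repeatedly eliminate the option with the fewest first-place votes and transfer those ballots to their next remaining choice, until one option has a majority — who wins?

Round 1: Sven 288, Carlos 302, Zara 154, Nadia 56. Eliminate Nadia.
Round 2: Sven 288, Carlos 358, Zara 154. Eliminate Zara.
Round 3: Sven 288, Carlos 512. Carlos has a majority.

Carlos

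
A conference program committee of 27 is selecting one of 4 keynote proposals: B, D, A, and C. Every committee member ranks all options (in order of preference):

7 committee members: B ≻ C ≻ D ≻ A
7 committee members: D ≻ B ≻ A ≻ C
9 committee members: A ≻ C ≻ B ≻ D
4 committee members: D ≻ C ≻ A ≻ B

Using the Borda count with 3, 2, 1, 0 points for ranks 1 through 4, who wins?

B: 7·3 + 7·2 + 9·1 + 4·0 = 44
D: 7·1 + 7·3 + 9·0 + 4·3 = 40
A: 7·0 + 7·1 + 9·3 + 4·1 = 38
C: 7·2 + 7·0 + 9·2 + 4·2 = 40
B has the highest Borda score (44).

B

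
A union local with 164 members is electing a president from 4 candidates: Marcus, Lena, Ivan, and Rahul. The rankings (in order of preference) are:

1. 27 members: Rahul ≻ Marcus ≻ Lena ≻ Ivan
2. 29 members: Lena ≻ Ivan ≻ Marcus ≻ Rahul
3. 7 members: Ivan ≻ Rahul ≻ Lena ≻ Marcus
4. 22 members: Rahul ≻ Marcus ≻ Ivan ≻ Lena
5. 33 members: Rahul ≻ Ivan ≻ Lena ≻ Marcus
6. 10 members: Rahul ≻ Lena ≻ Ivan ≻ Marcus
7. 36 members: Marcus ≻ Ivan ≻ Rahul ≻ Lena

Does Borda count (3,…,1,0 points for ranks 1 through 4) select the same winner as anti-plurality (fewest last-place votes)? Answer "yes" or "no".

no

Borda — scores: Marcus 235, Lena 174, Ivan 249, Rahul 326. Winner: Rahul.
Anti-plurality — last-place votes: Marcus 50, Lena 58, Ivan 27, Rahul 29. Winner: Ivan.
The two methods disagree.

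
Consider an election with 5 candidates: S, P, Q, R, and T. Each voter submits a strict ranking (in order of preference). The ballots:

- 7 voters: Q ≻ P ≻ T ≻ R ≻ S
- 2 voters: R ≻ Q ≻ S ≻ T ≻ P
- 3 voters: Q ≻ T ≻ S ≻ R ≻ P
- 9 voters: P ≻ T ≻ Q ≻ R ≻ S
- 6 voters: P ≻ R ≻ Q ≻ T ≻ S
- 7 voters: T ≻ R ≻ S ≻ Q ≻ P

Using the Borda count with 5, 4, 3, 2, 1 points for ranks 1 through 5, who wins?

S: 7·1 + 2·3 + 3·3 + 9·1 + 6·1 + 7·3 = 58
P: 7·4 + 2·1 + 3·1 + 9·5 + 6·5 + 7·1 = 115
Q: 7·5 + 2·4 + 3·5 + 9·3 + 6·3 + 7·2 = 117
R: 7·2 + 2·5 + 3·2 + 9·2 + 6·4 + 7·4 = 100
T: 7·3 + 2·2 + 3·4 + 9·4 + 6·2 + 7·5 = 120
T has the highest Borda score (120).

T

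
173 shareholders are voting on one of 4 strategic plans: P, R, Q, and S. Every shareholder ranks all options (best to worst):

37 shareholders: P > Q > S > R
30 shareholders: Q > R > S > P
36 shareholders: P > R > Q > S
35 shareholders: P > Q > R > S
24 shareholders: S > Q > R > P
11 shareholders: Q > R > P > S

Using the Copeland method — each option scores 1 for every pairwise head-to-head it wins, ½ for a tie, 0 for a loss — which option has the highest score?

P

P: beats R, Q, and S → score 3.
R: beats S; loses to P and Q → score 1.
Q: beats R and S; loses to P → score 2.
S: loses to P, R, and Q → score 0.
P has the best pairwise record.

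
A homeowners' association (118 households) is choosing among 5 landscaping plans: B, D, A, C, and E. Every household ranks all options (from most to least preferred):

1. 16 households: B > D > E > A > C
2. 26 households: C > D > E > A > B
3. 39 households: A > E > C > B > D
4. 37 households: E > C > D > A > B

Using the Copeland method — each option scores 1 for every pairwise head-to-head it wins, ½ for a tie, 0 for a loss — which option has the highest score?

E

B: loses to D, A, C, and E → score 0.
D: beats B and A; loses to C and E → score 2.
A: beats B; loses to D, C, and E → score 1.
C: beats B, D, and A; loses to E → score 3.
E: beats B, D, A, and C → score 4.
E has the best pairwise record.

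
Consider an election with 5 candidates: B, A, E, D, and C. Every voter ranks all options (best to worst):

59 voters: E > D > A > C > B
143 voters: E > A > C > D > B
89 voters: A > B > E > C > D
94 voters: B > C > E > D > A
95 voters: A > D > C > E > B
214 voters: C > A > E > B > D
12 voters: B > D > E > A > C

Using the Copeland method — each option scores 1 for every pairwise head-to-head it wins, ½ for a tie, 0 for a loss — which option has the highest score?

B: beats D; loses to A, E, and C → score 1.
A: beats B, E, D, and C → score 4.
E: beats B and D; loses to A and C → score 2.
D: loses to B, A, E, and C → score 0.
C: beats B, E, and D; loses to A → score 3.
A has the best pairwise record.

A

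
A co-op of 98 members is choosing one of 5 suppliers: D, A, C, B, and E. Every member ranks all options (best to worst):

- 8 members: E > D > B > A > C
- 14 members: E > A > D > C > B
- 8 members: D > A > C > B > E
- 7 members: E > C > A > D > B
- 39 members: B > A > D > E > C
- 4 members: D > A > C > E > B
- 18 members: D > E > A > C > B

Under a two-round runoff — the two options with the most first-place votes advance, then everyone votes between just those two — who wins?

D

Round 1 first-place votes: D 30, A 0, C 0, B 39, E 29.
B and D advance.
Runoff: B is preferred to D by 39 voters; D by 59.
D wins the runoff.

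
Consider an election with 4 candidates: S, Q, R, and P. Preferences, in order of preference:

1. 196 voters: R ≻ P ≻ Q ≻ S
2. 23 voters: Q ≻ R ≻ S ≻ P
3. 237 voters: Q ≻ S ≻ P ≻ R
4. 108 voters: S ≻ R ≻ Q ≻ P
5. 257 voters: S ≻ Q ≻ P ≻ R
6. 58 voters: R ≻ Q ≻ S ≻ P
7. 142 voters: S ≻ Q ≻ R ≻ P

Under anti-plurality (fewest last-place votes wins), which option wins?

Q

Last-place votes: S 196, Q 0, R 494, P 331.
Q is ranked last by the fewest voters, so Q wins.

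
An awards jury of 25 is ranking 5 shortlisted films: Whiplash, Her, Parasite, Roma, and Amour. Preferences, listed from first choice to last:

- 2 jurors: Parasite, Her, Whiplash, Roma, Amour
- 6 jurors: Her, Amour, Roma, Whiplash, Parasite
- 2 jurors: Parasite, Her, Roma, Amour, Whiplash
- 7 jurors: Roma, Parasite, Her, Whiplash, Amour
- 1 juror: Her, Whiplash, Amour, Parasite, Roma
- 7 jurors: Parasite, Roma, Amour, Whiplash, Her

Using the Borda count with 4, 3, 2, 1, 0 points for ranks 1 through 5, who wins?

Whiplash: 2·2 + 6·1 + 2·0 + 7·1 + 1·3 + 7·1 = 27
Her: 2·3 + 6·4 + 2·3 + 7·2 + 1·4 + 7·0 = 54
Parasite: 2·4 + 6·0 + 2·4 + 7·3 + 1·1 + 7·4 = 66
Roma: 2·1 + 6·2 + 2·2 + 7·4 + 1·0 + 7·3 = 67
Amour: 2·0 + 6·3 + 2·1 + 7·0 + 1·2 + 7·2 = 36
Roma has the highest Borda score (67).

Roma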